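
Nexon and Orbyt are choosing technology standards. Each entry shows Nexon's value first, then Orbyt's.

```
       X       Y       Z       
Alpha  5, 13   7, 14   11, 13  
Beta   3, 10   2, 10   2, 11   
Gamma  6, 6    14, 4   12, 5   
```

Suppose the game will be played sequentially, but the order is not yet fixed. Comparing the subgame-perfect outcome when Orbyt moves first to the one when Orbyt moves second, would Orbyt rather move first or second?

second

If Nexon leads: Orbyt's best replies are Alpha→Y, Beta→Z, Gamma→X; Nexon's induced payoffs 7, 2, 6; outcome (Alpha, Y), payoffs (7, 14).
If Orbyt leads: Nexon's best replies are X→Gamma, Y→Gamma, Z→Gamma; Orbyt's induced payoffs 6, 4, 5; outcome (Gamma, X), payoffs (6, 6).
Orbyt gets 6 moving first and 14 moving second, so Orbyt prefers to move second.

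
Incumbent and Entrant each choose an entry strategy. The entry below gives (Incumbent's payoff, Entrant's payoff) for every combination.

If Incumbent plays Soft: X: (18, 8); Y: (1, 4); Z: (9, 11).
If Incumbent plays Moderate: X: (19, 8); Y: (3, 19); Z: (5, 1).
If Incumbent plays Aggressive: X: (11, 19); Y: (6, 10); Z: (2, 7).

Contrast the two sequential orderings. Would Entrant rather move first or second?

second

If Incumbent leads: Entrant's best replies are Soft→Z, Moderate→Y, Aggressive→X; Incumbent's induced payoffs 9, 3, 11; outcome (Aggressive, X), payoffs (11, 19).
If Entrant leads: Incumbent's best replies are X→Moderate, Y→Aggressive, Z→Soft; Entrant's induced payoffs 8, 10, 11; outcome (Soft, Z), payoffs (9, 11).
Entrant gets 11 moving first and 19 moving second, so Entrant prefers to move second.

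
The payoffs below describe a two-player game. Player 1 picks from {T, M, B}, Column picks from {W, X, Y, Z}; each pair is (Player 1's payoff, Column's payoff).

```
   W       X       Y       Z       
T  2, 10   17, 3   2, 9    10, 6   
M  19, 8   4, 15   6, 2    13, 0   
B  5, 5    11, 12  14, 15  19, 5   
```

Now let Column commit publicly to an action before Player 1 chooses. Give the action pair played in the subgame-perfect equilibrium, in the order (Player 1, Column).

Player 1 best-responds to each possible Column move:
- W: BR = M, leader payoff 8.
- X: BR = T, leader payoff 3.
- Y: BR = B, leader payoff 15.
- Z: BR = B, leader payoff 5.
Among 8, 3, 15, 5, the best is 15 at Y. Subgame-perfect outcome: (B, Y) with payoffs (14, 15).

(B, Y)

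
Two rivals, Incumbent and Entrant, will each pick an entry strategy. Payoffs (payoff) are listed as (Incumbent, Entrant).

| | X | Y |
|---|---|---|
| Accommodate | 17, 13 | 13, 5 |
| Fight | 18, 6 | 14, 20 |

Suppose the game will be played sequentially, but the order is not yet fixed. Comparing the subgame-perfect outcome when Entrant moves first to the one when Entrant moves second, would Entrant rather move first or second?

If Incumbent leads: Entrant's best replies are Accommodate→X, Fight→Y; Incumbent's induced payoffs 17, 14; outcome (Accommodate, X), payoffs (17, 13).
If Entrant leads: Incumbent's best replies are X→Fight, Y→Fight; Entrant's induced payoffs 6, 20; outcome (Fight, Y), payoffs (14, 20).
Entrant gets 20 moving first and 13 moving second, so Entrant prefers to move first.

first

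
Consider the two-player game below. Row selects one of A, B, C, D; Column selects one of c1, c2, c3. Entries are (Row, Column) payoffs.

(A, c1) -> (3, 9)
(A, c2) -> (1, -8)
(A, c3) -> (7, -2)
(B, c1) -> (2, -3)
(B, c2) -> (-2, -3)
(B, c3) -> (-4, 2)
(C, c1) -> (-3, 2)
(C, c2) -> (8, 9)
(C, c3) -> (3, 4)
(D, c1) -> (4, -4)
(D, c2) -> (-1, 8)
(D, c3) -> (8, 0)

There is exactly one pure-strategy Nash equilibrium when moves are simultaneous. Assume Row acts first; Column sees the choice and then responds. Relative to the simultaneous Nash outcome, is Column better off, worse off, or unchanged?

unchanged

Solve by backward induction (Row leads).
- A → Column plays c1 (best of 9, -8, -2); Row gets 3.
- B → Column plays c3 (best of -3, -3, 2); Row gets -4.
- C → Column plays c2 (best of 2, 9, 4); Row gets 8.
- D → Column plays c2 (best of -4, 8, 0); Row gets -1.
Maximizing over 3, -4, 8, -1, Row chooses C. Subgame-perfect outcome: (C, c2) with payoffs (8, 9).
Under simultaneous play:
Row's best replies: c1→D; c2→C; c3→D.
Column's best replies: A→c1; B→c3; C→c2; D→c2.
Only (C, c2) has each player best-responding; Nash payoffs (8, 9).
Column earns 9 sequentially versus 9 at the Nash outcome: unchanged.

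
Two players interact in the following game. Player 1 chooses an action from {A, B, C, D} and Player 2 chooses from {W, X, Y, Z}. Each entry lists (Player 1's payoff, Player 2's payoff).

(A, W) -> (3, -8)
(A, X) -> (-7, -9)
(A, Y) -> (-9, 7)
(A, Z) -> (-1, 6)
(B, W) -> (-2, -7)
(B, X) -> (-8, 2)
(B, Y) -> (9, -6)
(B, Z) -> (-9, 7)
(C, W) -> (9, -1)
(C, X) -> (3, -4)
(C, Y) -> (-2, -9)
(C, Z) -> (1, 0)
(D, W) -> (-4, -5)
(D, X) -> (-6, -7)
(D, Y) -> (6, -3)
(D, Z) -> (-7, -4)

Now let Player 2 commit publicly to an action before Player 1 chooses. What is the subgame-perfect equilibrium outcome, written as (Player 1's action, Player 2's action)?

(C, Z)

Backward induction with Player 2 moving first.
- W: Player 1 compares 3, -2, 9, -4 and picks C; Player 2 would get -1.
- X: Player 1 compares -7, -8, 3, -6 and picks C; Player 2 would get -4.
- Y: Player 1 compares -9, 9, -2, 6 and picks B; Player 2 would get -6.
- Z: Player 1 compares -1, -9, 1, -7 and picks C; Player 2 would get 0.
Maximizing over -1, -4, -6, 0, Player 2 chooses Z. Subgame-perfect outcome: (C, Z) with payoffs (1, 0).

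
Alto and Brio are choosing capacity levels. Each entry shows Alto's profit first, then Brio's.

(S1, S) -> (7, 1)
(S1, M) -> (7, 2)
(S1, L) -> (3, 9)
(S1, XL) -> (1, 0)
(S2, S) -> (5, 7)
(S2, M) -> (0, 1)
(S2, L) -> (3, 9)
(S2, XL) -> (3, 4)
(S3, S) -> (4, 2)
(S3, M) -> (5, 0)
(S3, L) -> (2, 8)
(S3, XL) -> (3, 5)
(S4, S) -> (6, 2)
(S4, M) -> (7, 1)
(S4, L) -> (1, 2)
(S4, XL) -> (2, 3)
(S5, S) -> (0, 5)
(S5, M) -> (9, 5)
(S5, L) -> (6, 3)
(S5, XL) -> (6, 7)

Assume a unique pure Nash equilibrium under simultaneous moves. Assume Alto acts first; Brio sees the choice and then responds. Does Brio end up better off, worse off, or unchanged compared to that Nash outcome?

unchanged

Backward induction with Alto moving first.
- S1: Brio compares 1, 2, 9, 0 and picks L; Alto would get 3.
- S2: Brio compares 7, 1, 9, 4 and picks L; Alto would get 3.
- S3: Brio compares 2, 0, 8, 5 and picks L; Alto would get 2.
- S4: Brio compares 2, 1, 2, 3 and picks XL; Alto would get 2.
- S5: Brio compares 5, 5, 3, 7 and picks XL; Alto would get 6.
Maximizing over 3, 3, 2, 2, 6, Alto chooses S5. Subgame-perfect outcome: (S5, XL) with payoffs (6, 7).
Now find the simultaneous Nash equilibrium.
Alto's best replies: S→S1; M→S5; L→S5; XL→S5.
Brio's best replies: S1→L; S2→L; S3→L; S4→XL; S5→XL.
Only (S5, XL) has each player best-responding; Nash payoffs (6, 7).
Brio earns 7 sequentially versus 7 at the Nash outcome: unchanged.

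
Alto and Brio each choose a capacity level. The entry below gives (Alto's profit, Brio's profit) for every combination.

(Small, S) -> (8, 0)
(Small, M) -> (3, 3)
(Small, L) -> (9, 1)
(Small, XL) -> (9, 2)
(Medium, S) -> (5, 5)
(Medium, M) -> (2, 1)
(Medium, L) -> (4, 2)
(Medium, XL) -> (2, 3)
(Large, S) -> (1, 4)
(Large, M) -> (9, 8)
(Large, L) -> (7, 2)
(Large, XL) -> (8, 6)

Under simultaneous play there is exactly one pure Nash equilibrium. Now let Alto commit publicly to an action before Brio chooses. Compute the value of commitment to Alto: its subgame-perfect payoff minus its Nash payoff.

Brio best-responds to each possible Alto move:
- Small: Brio compares 0, 3, 1, 2 and picks M; Alto would get 3.
- Medium: Brio compares 5, 1, 2, 3 and picks S; Alto would get 5.
- Large: Brio compares 4, 8, 2, 6 and picks M; Alto would get 9.
Alto's induced payoffs are 3, 5, 9, so Alto commits to Large. Subgame-perfect outcome: (Large, M) with payoffs (9, 8).
Now find the simultaneous Nash equilibrium.
Alto's best replies: S→Small; M→Large; L→Small; XL→Small.
Brio's best replies: Small→M; Medium→S; Large→M.
The unique mutual best reply is (Large, M), giving (9, 8).
Alto's commitment gain: 9 − 9 = 0.

0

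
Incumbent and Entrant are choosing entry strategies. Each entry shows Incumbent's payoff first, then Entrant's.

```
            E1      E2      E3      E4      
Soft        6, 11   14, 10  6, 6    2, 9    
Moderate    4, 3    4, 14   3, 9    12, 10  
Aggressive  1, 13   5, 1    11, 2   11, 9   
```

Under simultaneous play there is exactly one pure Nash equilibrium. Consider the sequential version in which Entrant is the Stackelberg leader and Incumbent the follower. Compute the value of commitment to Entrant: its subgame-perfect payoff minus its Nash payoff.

Incumbent best-responds to each possible Entrant move:
- E1: Incumbent compares 6, 4, 1 and picks Soft; Entrant would get 11.
- E2: Incumbent compares 14, 4, 5 and picks Soft; Entrant would get 10.
- E3: Incumbent compares 6, 3, 11 and picks Aggressive; Entrant would get 2.
- E4: Incumbent compares 2, 12, 11 and picks Moderate; Entrant would get 10.
Maximizing over 11, 10, 2, 10, Entrant chooses E1. Subgame-perfect outcome: (Soft, E1) with payoffs (6, 11).
For the simultaneous game, intersect best replies.
Incumbent's best replies: E1→Soft; E2→Soft; E3→Aggressive; E4→Moderate.
Entrant's best replies: Soft→E1; Moderate→E2; Aggressive→E1.
Only (Soft, E1) has each player best-responding; Nash payoffs (6, 11).
Entrant's commitment gain: 11 − 11 = 0.

0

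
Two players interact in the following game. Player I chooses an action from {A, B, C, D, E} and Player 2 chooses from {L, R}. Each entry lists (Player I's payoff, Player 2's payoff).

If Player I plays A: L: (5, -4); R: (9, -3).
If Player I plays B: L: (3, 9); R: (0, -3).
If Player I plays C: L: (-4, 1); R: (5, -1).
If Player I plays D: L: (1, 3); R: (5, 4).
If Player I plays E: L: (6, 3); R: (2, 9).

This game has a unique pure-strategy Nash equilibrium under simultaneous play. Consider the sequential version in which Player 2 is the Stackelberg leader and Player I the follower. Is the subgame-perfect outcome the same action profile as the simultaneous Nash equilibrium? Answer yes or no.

no

Player I best-responds to each possible Player 2 move:
- L: BR = E, leader payoff 3.
- R: BR = A, leader payoff -3.
Among 3, -3, the best is 3 at L. Subgame-perfect outcome: (E, L) with payoffs (6, 3).
Under simultaneous play:
Player I's best replies: L→E; R→A.
Player 2's best replies: A→R; B→L; C→L; D→R; E→R.
The unique mutual best reply is (A, R), giving (9, -3).
Sequential outcome (E, L) differs from the Nash profile (A, R).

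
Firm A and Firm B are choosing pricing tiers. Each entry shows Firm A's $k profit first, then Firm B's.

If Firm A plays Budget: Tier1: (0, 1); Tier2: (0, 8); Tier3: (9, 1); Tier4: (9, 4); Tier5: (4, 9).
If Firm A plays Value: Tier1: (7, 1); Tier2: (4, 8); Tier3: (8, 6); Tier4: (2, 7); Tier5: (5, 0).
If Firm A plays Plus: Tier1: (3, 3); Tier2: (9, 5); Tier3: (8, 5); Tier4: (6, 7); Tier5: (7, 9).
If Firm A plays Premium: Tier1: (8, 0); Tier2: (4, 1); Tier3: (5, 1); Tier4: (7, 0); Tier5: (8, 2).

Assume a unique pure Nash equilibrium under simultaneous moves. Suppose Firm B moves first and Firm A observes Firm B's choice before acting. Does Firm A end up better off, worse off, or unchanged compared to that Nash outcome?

better off

Solve by backward induction (Firm B leads).
- Tier1 → Firm A plays Premium (best of 0, 7, 3, 8); Firm B gets 0.
- Tier2 → Firm A plays Plus (best of 0, 4, 9, 4); Firm B gets 5.
- Tier3 → Firm A plays Budget (best of 9, 8, 8, 5); Firm B gets 1.
- Tier4 → Firm A plays Budget (best of 9, 2, 6, 7); Firm B gets 4.
- Tier5 → Firm A plays Premium (best of 4, 5, 7, 8); Firm B gets 2.
Among 0, 5, 1, 4, 2, the best is 5 at Tier2. Subgame-perfect outcome: (Plus, Tier2) with payoffs (9, 5).
For the simultaneous game, intersect best replies.
Firm A's best replies: Tier1→Premium; Tier2→Plus; Tier3→Budget; Tier4→Budget; Tier5→Premium.
Firm B's best replies: Budget→Tier5; Value→Tier2; Plus→Tier5; Premium→Tier5.
The unique mutual best reply is (Premium, Tier5), giving (8, 2).
Firm A earns 9 sequentially versus 8 at the Nash outcome: better off.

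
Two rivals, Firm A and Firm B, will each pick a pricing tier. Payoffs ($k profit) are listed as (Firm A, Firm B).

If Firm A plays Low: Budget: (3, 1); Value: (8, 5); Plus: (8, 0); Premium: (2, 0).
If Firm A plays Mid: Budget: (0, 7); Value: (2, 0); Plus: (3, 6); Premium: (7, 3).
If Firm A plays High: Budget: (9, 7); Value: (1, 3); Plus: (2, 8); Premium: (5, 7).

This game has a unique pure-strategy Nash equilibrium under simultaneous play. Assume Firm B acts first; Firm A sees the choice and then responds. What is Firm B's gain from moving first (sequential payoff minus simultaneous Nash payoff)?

Work backward from Firm A's decision.
- Budget: Firm A compares 3, 0, 9 and picks High; Firm B would get 7.
- Value: Firm A compares 8, 2, 1 and picks Low; Firm B would get 5.
- Plus: Firm A compares 8, 3, 2 and picks Low; Firm B would get 0.
- Premium: Firm A compares 2, 7, 5 and picks Mid; Firm B would get 3.
Maximizing over 7, 5, 0, 3, Firm B chooses Budget. Subgame-perfect outcome: (High, Budget) with payoffs (9, 7).
For the simultaneous game, intersect best replies.
Firm A's best replies: Budget→High; Value→Low; Plus→Low; Premium→Mid.
Firm B's best replies: Low→Value; Mid→Budget; High→Plus.
Only (Low, Value) has each player best-responding; Nash payoffs (8, 5).
Firm B's commitment gain: 7 − 5 = 2.

2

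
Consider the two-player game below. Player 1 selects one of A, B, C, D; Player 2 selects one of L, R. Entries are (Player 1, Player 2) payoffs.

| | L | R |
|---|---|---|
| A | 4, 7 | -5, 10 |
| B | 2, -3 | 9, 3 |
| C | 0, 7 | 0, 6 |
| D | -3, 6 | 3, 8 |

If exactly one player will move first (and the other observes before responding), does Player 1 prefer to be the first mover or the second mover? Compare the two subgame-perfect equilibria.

first

If Player 1 leads: Player 2's best replies are A→R, B→R, C→L, D→R; Player 1's induced payoffs -5, 9, 0, 3; outcome (B, R), payoffs (9, 3).
If Player 2 leads: Player 1's best replies are L→A, R→B; Player 2's induced payoffs 7, 3; outcome (A, L), payoffs (4, 7).
Player 1 gets 9 moving first and 4 moving second, so Player 1 prefers to move first.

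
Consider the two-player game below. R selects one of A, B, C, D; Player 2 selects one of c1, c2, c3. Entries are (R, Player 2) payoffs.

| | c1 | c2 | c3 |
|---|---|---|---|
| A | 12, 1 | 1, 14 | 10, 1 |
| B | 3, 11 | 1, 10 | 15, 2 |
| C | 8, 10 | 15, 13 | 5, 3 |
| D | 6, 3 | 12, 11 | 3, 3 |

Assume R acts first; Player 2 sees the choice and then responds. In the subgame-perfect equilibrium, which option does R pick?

C

Backward induction with R moving first.
- A: Player 2 compares 1, 14, 1 and picks c2; R would get 1.
- B: Player 2 compares 11, 10, 2 and picks c1; R would get 3.
- C: Player 2 compares 10, 13, 3 and picks c2; R would get 15.
- D: Player 2 compares 3, 11, 3 and picks c2; R would get 12.
Maximizing over 1, 3, 15, 12, R chooses C. Subgame-perfect outcome: (C, c2) with payoffs (15, 13).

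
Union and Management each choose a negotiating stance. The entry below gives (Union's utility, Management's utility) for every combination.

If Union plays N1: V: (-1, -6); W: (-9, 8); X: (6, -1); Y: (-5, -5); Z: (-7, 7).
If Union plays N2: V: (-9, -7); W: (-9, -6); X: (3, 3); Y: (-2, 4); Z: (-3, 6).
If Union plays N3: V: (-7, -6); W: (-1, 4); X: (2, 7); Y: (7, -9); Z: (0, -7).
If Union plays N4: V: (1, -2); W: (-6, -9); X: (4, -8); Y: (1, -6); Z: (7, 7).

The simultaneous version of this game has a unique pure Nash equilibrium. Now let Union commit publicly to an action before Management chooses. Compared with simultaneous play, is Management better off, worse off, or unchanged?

unchanged

Work backward from Management's decision.
- N1: BR = W, leader payoff -9.
- N2: BR = Z, leader payoff -3.
- N3: BR = X, leader payoff 2.
- N4: BR = Z, leader payoff 7.
Union's induced payoffs are -9, -3, 2, 7, so Union commits to N4. Subgame-perfect outcome: (N4, Z) with payoffs (7, 7).
For the simultaneous game, intersect best replies.
Union's best replies: V→N4; W→N3; X→N1; Y→N3; Z→N4.
Management's best replies: N1→W; N2→Z; N3→X; N4→Z.
The unique mutual best reply is (N4, Z), giving (7, 7).
Management earns 7 sequentially versus 7 at the Nash outcome: unchanged.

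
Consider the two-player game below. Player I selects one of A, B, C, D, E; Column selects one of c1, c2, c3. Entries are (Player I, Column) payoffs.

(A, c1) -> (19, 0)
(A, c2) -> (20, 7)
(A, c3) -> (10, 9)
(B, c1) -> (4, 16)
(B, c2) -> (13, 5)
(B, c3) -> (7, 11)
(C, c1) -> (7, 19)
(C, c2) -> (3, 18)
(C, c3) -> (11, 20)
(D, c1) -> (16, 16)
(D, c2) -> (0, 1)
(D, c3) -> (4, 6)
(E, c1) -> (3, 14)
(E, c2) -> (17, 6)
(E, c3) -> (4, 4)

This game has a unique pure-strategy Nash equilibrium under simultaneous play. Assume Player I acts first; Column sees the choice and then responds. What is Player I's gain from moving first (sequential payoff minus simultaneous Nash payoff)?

Column best-responds to each possible Player I move:
- A: Column compares 0, 7, 9 and picks c3; Player I would get 10.
- B: Column compares 16, 5, 11 and picks c1; Player I would get 4.
- C: Column compares 19, 18, 20 and picks c3; Player I would get 11.
- D: Column compares 16, 1, 6 and picks c1; Player I would get 16.
- E: Column compares 14, 6, 4 and picks c1; Player I would get 3.
Player I's induced payoffs are 10, 4, 11, 16, 3, so Player I commits to D. Subgame-perfect outcome: (D, c1) with payoffs (16, 16).
Under simultaneous play:
Player I's best replies: c1→A; c2→A; c3→C.
Column's best replies: A→c3; B→c1; C→c3; D→c1; E→c1.
The unique mutual best reply is (C, c3), giving (11, 20).
Player I's commitment gain: 16 − 11 = 5.

5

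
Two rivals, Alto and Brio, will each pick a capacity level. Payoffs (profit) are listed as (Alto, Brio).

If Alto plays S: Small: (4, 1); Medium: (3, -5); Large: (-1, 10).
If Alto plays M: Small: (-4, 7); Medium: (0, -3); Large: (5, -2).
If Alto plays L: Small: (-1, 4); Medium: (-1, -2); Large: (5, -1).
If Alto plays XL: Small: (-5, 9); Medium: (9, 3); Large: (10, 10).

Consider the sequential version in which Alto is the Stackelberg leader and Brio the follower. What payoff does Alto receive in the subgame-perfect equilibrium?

Backward induction with Alto moving first.
- S: Brio compares 1, -5, 10 and picks Large; Alto would get -1.
- M: Brio compares 7, -3, -2 and picks Small; Alto would get -4.
- L: Brio compares 4, -2, -1 and picks Small; Alto would get -1.
- XL: Brio compares 9, 3, 10 and picks Large; Alto would get 10.
Among -1, -4, -1, 10, the best is 10 at XL. Subgame-perfect outcome: (XL, Large) with payoffs (10, 10).

10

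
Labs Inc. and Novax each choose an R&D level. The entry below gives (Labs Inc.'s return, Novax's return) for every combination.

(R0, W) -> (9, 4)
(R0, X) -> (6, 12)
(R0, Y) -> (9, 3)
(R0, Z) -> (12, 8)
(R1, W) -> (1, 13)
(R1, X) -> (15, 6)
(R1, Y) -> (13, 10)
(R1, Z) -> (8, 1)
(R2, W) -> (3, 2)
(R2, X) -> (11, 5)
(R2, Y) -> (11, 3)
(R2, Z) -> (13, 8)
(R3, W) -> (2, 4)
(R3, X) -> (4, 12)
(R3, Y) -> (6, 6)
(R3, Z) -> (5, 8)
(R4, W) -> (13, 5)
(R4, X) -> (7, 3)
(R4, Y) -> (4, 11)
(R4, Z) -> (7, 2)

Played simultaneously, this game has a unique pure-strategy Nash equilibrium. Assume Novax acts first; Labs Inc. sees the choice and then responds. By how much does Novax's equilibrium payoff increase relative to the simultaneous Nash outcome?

Solve by backward induction (Novax leads).
- W: BR = R4, leader payoff 5.
- X: BR = R1, leader payoff 6.
- Y: BR = R1, leader payoff 10.
- Z: BR = R2, leader payoff 8.
Maximizing over 5, 6, 10, 8, Novax chooses Y. Subgame-perfect outcome: (R1, Y) with payoffs (13, 10).
Under simultaneous play:
Labs Inc.'s best replies: W→R4; X→R1; Y→R1; Z→R2.
Novax's best replies: R0→X; R1→W; R2→Z; R3→X; R4→Y.
Only (R2, Z) has each player best-responding; Nash payoffs (13, 8).
Novax's commitment gain: 10 − 8 = 2.

2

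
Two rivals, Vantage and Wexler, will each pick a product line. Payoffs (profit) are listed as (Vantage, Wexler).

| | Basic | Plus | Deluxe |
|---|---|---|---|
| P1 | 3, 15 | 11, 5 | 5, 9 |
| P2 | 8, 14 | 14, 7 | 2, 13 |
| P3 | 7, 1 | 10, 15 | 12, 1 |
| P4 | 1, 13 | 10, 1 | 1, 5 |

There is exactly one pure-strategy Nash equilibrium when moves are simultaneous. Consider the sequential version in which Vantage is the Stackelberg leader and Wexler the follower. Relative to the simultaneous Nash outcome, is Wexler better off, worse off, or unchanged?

better off

Work backward from Wexler's decision.
- P1: Wexler compares 15, 5, 9 and picks Basic; Vantage would get 3.
- P2: Wexler compares 14, 7, 13 and picks Basic; Vantage would get 8.
- P3: Wexler compares 1, 15, 1 and picks Plus; Vantage would get 10.
- P4: Wexler compares 13, 1, 5 and picks Basic; Vantage would get 1.
Vantage's induced payoffs are 3, 8, 10, 1, so Vantage commits to P3. Subgame-perfect outcome: (P3, Plus) with payoffs (10, 15).
For the simultaneous game, intersect best replies.
Vantage's best replies: Basic→P2; Plus→P2; Deluxe→P3.
Wexler's best replies: P1→Basic; P2→Basic; P3→Plus; P4→Basic.
Only (P2, Basic) has each player best-responding; Nash payoffs (8, 14).
Wexler earns 15 sequentially versus 14 at the Nash outcome: better off.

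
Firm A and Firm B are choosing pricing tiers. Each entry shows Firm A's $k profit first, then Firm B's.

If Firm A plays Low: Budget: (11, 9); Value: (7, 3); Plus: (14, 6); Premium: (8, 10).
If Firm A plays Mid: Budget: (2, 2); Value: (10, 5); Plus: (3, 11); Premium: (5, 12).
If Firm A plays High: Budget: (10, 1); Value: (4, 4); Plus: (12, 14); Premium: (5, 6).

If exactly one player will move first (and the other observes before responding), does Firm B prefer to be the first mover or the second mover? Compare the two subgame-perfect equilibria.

second

If Firm A leads: Firm B's best replies are Low→Premium, Mid→Premium, High→Plus; Firm A's induced payoffs 8, 5, 12; outcome (High, Plus), payoffs (12, 14).
If Firm B leads: Firm A's best replies are Budget→Low, Value→Mid, Plus→Low, Premium→Low; Firm B's induced payoffs 9, 5, 6, 10; outcome (Low, Premium), payoffs (8, 10).
Firm B gets 10 moving first and 14 moving second, so Firm B prefers to move second.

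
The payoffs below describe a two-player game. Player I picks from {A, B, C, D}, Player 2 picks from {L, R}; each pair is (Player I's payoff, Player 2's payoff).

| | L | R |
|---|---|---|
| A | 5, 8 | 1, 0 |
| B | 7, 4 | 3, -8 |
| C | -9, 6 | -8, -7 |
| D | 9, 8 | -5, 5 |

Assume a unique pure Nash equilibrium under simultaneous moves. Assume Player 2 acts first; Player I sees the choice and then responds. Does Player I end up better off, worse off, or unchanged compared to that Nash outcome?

unchanged

Player I best-responds to each possible Player 2 move:
- L: BR = D, leader payoff 8.
- R: BR = B, leader payoff -8.
Player 2's induced payoffs are 8, -8, so Player 2 commits to L. Subgame-perfect outcome: (D, L) with payoffs (9, 8).
For the simultaneous game, intersect best replies.
Player I's best replies: L→D; R→B.
Player 2's best replies: A→L; B→L; C→L; D→L.
Only (D, L) has each player best-responding; Nash payoffs (9, 8).
Player I earns 9 sequentially versus 9 at the Nash outcome: unchanged.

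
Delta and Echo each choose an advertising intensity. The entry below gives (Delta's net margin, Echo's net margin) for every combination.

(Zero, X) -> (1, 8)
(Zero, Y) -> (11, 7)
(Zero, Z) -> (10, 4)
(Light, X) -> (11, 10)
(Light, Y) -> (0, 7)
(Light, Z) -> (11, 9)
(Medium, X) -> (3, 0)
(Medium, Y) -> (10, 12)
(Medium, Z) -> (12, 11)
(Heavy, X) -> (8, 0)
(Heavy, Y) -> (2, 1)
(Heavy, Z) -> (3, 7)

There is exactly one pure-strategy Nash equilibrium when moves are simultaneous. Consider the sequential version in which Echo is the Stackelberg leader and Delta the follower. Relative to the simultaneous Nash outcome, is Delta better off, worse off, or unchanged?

Work backward from Delta's decision.
- X → Delta plays Light (best of 1, 11, 3, 8); Echo gets 10.
- Y → Delta plays Zero (best of 11, 0, 10, 2); Echo gets 7.
- Z → Delta plays Medium (best of 10, 11, 12, 3); Echo gets 11.
Echo's induced payoffs are 10, 7, 11, so Echo commits to Z. Subgame-perfect outcome: (Medium, Z) with payoffs (12, 11).
Under simultaneous play:
Delta's best replies: X→Light; Y→Zero; Z→Medium.
Echo's best replies: Zero→X; Light→X; Medium→Y; Heavy→Z.
Only (Light, X) has each player best-responding; Nash payoffs (11, 10).
Delta earns 12 sequentially versus 11 at the Nash outcome: better off.

better off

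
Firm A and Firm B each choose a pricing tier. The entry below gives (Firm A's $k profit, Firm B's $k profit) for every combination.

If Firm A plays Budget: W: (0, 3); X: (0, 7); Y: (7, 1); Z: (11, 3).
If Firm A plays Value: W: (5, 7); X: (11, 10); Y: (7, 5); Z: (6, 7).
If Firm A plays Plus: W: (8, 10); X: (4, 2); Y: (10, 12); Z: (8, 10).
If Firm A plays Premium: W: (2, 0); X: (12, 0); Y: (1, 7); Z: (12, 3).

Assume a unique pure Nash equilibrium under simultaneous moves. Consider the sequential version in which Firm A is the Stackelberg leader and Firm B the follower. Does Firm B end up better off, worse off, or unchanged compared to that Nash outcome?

worse off

Firm B best-responds to each possible Firm A move:
- Budget → Firm B plays X (best of 3, 7, 1, 3); Firm A gets 0.
- Value → Firm B plays X (best of 7, 10, 5, 7); Firm A gets 11.
- Plus → Firm B plays Y (best of 10, 2, 12, 10); Firm A gets 10.
- Premium → Firm B plays Y (best of 0, 0, 7, 3); Firm A gets 1.
Firm A's induced payoffs are 0, 11, 10, 1, so Firm A commits to Value. Subgame-perfect outcome: (Value, X) with payoffs (11, 10).
Under simultaneous play:
Firm A's best replies: W→Plus; X→Premium; Y→Plus; Z→Premium.
Firm B's best replies: Budget→X; Value→X; Plus→Y; Premium→Y.
The unique mutual best reply is (Plus, Y), giving (10, 12).
Firm B earns 10 sequentially versus 12 at the Nash outcome: worse off.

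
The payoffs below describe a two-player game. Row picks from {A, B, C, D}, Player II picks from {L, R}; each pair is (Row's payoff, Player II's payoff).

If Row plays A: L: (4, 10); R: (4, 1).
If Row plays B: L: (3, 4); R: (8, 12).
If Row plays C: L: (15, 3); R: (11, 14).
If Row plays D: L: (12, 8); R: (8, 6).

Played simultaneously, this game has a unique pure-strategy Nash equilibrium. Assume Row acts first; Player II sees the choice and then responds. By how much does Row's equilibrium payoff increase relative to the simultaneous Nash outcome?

1

Solve by backward induction (Row leads).
- A → Player II plays L (best of 10, 1); Row gets 4.
- B → Player II plays R (best of 4, 12); Row gets 8.
- C → Player II plays R (best of 3, 14); Row gets 11.
- D → Player II plays L (best of 8, 6); Row gets 12.
Maximizing over 4, 8, 11, 12, Row chooses D. Subgame-perfect outcome: (D, L) with payoffs (12, 8).
Under simultaneous play:
Row's best replies: L→C; R→C.
Player II's best replies: A→L; B→R; C→R; D→L.
Only (C, R) has each player best-responding; Nash payoffs (11, 14).
Row's commitment gain: 12 − 11 = 1.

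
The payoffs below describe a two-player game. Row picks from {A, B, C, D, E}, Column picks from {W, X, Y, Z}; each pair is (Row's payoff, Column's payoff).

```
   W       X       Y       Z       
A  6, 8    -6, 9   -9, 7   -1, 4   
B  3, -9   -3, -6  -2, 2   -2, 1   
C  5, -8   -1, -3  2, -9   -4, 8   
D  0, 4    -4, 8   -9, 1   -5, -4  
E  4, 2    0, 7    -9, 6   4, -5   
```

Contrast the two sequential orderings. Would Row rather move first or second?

second

If Row leads: Column's best replies are A→X, B→Y, C→Z, D→X, E→X; Row's induced payoffs -6, -2, -4, -4, 0; outcome (E, X), payoffs (0, 7).
If Column leads: Row's best replies are W→A, X→E, Y→C, Z→E; Column's induced payoffs 8, 7, -9, -5; outcome (A, W), payoffs (6, 8).
Row gets 0 moving first and 6 moving second, so Row prefers to move second.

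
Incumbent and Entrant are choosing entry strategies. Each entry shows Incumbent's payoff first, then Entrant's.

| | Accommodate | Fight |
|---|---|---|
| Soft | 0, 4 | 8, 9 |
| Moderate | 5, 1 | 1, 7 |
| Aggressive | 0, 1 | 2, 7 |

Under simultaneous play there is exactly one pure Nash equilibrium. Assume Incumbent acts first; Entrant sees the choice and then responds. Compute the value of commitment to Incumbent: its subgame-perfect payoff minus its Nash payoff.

0

Work backward from Entrant's decision.
- Soft → Entrant plays Fight (best of 4, 9); Incumbent gets 8.
- Moderate → Entrant plays Fight (best of 1, 7); Incumbent gets 1.
- Aggressive → Entrant plays Fight (best of 1, 7); Incumbent gets 2.
Incumbent's induced payoffs are 8, 1, 2, so Incumbent commits to Soft. Subgame-perfect outcome: (Soft, Fight) with payoffs (8, 9).
Now find the simultaneous Nash equilibrium.
Incumbent's best replies: Accommodate→Moderate; Fight→Soft.
Entrant's best replies: Soft→Fight; Moderate→Fight; Aggressive→Fight.
The unique mutual best reply is (Soft, Fight), giving (8, 9).
Incumbent's commitment gain: 8 − 8 = 0.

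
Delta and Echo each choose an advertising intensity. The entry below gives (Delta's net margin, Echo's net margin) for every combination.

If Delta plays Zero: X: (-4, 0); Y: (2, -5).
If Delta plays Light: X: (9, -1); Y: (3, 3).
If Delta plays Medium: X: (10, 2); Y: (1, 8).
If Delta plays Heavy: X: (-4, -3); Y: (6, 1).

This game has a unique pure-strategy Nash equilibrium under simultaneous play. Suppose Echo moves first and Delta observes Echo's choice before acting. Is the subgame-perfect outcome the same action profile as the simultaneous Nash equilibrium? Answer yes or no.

Work backward from Delta's decision.
- X: Delta compares -4, 9, 10, -4 and picks Medium; Echo would get 2.
- Y: Delta compares 2, 3, 1, 6 and picks Heavy; Echo would get 1.
Among 2, 1, the best is 2 at X. Subgame-perfect outcome: (Medium, X) with payoffs (10, 2).
Under simultaneous play:
Delta's best replies: X→Medium; Y→Heavy.
Echo's best replies: Zero→X; Light→Y; Medium→Y; Heavy→Y.
The unique mutual best reply is (Heavy, Y), giving (6, 1).
Sequential outcome (Medium, X) differs from the Nash profile (Heavy, Y).

no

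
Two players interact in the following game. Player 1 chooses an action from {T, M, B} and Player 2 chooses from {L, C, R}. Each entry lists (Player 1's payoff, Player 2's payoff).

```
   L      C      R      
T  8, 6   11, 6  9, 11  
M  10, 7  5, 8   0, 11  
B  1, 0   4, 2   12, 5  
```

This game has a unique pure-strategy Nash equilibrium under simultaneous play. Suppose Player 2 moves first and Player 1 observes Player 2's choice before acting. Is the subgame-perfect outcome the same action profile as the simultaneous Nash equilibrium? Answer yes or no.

Solve by backward induction (Player 2 leads).
- L: Player 1 compares 8, 10, 1 and picks M; Player 2 would get 7.
- C: Player 1 compares 11, 5, 4 and picks T; Player 2 would get 6.
- R: Player 1 compares 9, 0, 12 and picks B; Player 2 would get 5.
Maximizing over 7, 6, 5, Player 2 chooses L. Subgame-perfect outcome: (M, L) with payoffs (10, 7).
Now find the simultaneous Nash equilibrium.
Player 1's best replies: L→M; C→T; R→B.
Player 2's best replies: T→R; M→R; B→R.
The unique mutual best reply is (B, R), giving (12, 5).
Sequential outcome (M, L) differs from the Nash profile (B, R).

no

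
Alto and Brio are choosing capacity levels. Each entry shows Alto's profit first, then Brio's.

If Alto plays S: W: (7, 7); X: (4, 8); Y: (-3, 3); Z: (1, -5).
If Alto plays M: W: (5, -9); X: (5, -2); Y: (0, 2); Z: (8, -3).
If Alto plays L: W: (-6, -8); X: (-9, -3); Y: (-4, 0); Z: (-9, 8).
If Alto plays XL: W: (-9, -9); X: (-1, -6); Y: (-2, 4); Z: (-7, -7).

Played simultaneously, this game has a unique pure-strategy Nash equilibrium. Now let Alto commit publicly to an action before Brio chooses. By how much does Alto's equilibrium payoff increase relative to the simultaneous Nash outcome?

4

Backward induction with Alto moving first.
- S → Brio plays X (best of 7, 8, 3, -5); Alto gets 4.
- M → Brio plays Y (best of -9, -2, 2, -3); Alto gets 0.
- L → Brio plays Z (best of -8, -3, 0, 8); Alto gets -9.
- XL → Brio plays Y (best of -9, -6, 4, -7); Alto gets -2.
Alto's induced payoffs are 4, 0, -9, -2, so Alto commits to S. Subgame-perfect outcome: (S, X) with payoffs (4, 8).
Now find the simultaneous Nash equilibrium.
Alto's best replies: W→S; X→M; Y→M; Z→M.
Brio's best replies: S→X; M→Y; L→Z; XL→Y.
The unique mutual best reply is (M, Y), giving (0, 2).
Alto's commitment gain: 4 − 0 = 4.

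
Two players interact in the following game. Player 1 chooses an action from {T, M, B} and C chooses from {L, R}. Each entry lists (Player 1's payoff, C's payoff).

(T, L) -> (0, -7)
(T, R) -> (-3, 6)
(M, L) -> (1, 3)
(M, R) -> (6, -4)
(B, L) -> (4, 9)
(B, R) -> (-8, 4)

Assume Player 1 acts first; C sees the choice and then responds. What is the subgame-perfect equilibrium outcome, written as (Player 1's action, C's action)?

(B, L)

Backward induction with Player 1 moving first.
- T: C compares -7, 6 and picks R; Player 1 would get -3.
- M: C compares 3, -4 and picks L; Player 1 would get 1.
- B: C compares 9, 4 and picks L; Player 1 would get 4.
Maximizing over -3, 1, 4, Player 1 chooses B. Subgame-perfect outcome: (B, L) with payoffs (4, 9).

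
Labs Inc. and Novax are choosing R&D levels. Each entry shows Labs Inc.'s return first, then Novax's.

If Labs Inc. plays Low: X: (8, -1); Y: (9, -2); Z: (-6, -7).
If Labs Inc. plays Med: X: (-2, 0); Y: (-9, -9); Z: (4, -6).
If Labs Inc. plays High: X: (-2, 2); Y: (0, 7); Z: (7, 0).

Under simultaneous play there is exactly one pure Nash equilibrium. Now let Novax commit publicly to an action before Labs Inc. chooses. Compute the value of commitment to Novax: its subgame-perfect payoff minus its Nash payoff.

Backward induction with Novax moving first.
- X: BR = Low, leader payoff -1.
- Y: BR = Low, leader payoff -2.
- Z: BR = High, leader payoff 0.
Among -1, -2, 0, the best is 0 at Z. Subgame-perfect outcome: (High, Z) with payoffs (7, 0).
Under simultaneous play:
Labs Inc.'s best replies: X→Low; Y→Low; Z→High.
Novax's best replies: Low→X; Med→X; High→Y.
Only (Low, X) has each player best-responding; Nash payoffs (8, -1).
Novax's commitment gain: 0 − -1 = 1.

1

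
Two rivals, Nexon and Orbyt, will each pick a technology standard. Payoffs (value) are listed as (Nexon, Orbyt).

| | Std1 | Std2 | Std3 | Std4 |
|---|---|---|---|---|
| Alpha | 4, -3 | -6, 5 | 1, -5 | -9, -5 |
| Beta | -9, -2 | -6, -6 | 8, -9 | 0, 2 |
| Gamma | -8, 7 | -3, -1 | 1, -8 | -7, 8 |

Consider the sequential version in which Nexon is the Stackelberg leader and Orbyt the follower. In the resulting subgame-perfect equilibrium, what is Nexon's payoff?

0

Work backward from Orbyt's decision.
- Alpha → Orbyt plays Std2 (best of -3, 5, -5, -5); Nexon gets -6.
- Beta → Orbyt plays Std4 (best of -2, -6, -9, 2); Nexon gets 0.
- Gamma → Orbyt plays Std4 (best of 7, -1, -8, 8); Nexon gets -7.
Nexon's induced payoffs are -6, 0, -7, so Nexon commits to Beta. Subgame-perfect outcome: (Beta, Std4) with payoffs (0, 2).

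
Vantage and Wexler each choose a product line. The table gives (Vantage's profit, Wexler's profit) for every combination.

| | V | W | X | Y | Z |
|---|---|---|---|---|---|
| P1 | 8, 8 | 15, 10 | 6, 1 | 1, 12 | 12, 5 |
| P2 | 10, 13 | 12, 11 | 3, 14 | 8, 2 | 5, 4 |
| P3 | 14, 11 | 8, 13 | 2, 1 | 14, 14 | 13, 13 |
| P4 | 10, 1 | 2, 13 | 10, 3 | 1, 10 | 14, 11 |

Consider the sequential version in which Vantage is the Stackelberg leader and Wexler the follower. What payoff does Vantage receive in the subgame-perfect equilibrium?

Backward induction with Vantage moving first.
- P1 → Wexler plays Y (best of 8, 10, 1, 12, 5); Vantage gets 1.
- P2 → Wexler plays X (best of 13, 11, 14, 2, 4); Vantage gets 3.
- P3 → Wexler plays Y (best of 11, 13, 1, 14, 13); Vantage gets 14.
- P4 → Wexler plays W (best of 1, 13, 3, 10, 11); Vantage gets 2.
Vantage's induced payoffs are 1, 3, 14, 2, so Vantage commits to P3. Subgame-perfect outcome: (P3, Y) with payoffs (14, 14).

14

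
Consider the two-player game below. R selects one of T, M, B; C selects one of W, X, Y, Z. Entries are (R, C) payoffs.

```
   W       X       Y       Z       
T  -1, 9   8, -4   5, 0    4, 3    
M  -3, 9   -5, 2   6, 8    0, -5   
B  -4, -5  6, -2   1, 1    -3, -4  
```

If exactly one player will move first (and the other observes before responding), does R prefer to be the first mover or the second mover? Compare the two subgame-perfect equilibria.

first

If R leads: C's best replies are T→W, M→W, B→Y; R's induced payoffs -1, -3, 1; outcome (B, Y), payoffs (1, 1).
If C leads: R's best replies are W→T, X→T, Y→M, Z→T; C's induced payoffs 9, -4, 8, 3; outcome (T, W), payoffs (-1, 9).
R gets 1 moving first and -1 moving second, so R prefers to move first.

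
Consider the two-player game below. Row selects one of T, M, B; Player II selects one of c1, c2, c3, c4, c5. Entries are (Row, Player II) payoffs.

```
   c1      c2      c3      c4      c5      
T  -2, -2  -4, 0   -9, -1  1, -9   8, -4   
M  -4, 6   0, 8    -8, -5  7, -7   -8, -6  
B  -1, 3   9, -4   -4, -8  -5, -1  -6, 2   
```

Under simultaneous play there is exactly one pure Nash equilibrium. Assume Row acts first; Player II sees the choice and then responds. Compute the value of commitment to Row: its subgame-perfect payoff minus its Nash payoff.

1

Solve by backward induction (Row leads).
- T → Player II plays c2 (best of -2, 0, -1, -9, -4); Row gets -4.
- M → Player II plays c2 (best of 6, 8, -5, -7, -6); Row gets 0.
- B → Player II plays c1 (best of 3, -4, -8, -1, 2); Row gets -1.
Maximizing over -4, 0, -1, Row chooses M. Subgame-perfect outcome: (M, c2) with payoffs (0, 8).
Under simultaneous play:
Row's best replies: c1→B; c2→B; c3→B; c4→M; c5→T.
Player II's best replies: T→c2; M→c2; B→c1.
The unique mutual best reply is (B, c1), giving (-1, 3).
Row's commitment gain: 0 − -1 = 1.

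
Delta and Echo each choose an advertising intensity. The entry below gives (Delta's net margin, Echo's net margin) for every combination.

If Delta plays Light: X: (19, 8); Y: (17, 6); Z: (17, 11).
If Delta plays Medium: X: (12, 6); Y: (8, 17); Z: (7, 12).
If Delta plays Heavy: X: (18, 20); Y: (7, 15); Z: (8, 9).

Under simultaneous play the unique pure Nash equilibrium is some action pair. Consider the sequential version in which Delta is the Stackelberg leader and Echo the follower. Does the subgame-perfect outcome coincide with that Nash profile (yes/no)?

Echo best-responds to each possible Delta move:
- Light: BR = Z, leader payoff 17.
- Medium: BR = Y, leader payoff 8.
- Heavy: BR = X, leader payoff 18.
Delta's induced payoffs are 17, 8, 18, so Delta commits to Heavy. Subgame-perfect outcome: (Heavy, X) with payoffs (18, 20).
Now find the simultaneous Nash equilibrium.
Delta's best replies: X→Light; Y→Light; Z→Light.
Echo's best replies: Light→Z; Medium→Y; Heavy→X.
The unique mutual best reply is (Light, Z), giving (17, 11).
Sequential outcome (Heavy, X) differs from the Nash profile (Light, Z).

no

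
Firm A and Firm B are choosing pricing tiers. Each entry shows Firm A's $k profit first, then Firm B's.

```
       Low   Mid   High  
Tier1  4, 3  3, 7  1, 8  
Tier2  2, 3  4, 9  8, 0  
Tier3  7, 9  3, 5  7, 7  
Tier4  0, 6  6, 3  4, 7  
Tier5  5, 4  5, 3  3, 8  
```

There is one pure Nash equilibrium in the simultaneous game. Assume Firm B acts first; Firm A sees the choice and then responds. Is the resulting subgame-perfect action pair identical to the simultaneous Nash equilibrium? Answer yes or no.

Backward induction with Firm B moving first.
- Low: Firm A compares 4, 2, 7, 0, 5 and picks Tier3; Firm B would get 9.
- Mid: Firm A compares 3, 4, 3, 6, 5 and picks Tier4; Firm B would get 3.
- High: Firm A compares 1, 8, 7, 4, 3 and picks Tier2; Firm B would get 0.
Among 9, 3, 0, the best is 9 at Low. Subgame-perfect outcome: (Tier3, Low) with payoffs (7, 9).
Now find the simultaneous Nash equilibrium.
Firm A's best replies: Low→Tier3; Mid→Tier4; High→Tier2.
Firm B's best replies: Tier1→High; Tier2→Mid; Tier3→Low; Tier4→High; Tier5→High.
The unique mutual best reply is (Tier3, Low), giving (7, 9).
Sequential outcome (Tier3, Low) coincides with the Nash profile (Tier3, Low).

yes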